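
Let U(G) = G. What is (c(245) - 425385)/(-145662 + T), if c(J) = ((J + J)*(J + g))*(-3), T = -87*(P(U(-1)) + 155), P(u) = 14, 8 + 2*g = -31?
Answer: 50458/10691 ≈ 4.7197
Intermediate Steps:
g = -39/2 (g = -4 + (½)*(-31) = -4 - 31/2 = -39/2 ≈ -19.500)
T = -14703 (T = -87*(14 + 155) = -87*169 = -14703)
c(J) = -6*J*(-39/2 + J) (c(J) = ((J + J)*(J - 39/2))*(-3) = ((2*J)*(-39/2 + J))*(-3) = (2*J*(-39/2 + J))*(-3) = -6*J*(-39/2 + J))
(c(245) - 425385)/(-145662 + T) = (3*245*(39 - 2*245) - 425385)/(-145662 - 14703) = (3*245*(39 - 490) - 425385)/(-160365) = (3*245*(-451) - 425385)*(-1/160365) = (-331485 - 425385)*(-1/160365) = -756870*(-1/160365) = 50458/10691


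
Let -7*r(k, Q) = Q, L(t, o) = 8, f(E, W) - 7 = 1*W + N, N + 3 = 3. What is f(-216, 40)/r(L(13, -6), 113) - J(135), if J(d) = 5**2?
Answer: -3154/113 ≈ -27.911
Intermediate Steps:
N = 0 (N = -3 + 3 = 0)
f(E, W) = 7 + W (f(E, W) = 7 + (1*W + 0) = 7 + (W + 0) = 7 + W)
r(k, Q) = -Q/7
J(d) = 25
f(-216, 40)/r(L(13, -6), 113) - J(135) = (7 + 40)/((-1/7*113)) - 1*25 = 47/(-113/7) - 25 = 47*(-7/113) - 25 = -329/113 - 25 = -3154/113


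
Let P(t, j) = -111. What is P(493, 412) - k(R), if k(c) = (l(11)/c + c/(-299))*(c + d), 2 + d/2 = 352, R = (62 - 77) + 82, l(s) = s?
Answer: -100251/1541 ≈ -65.056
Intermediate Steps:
R = 67 (R = -15 + 82 = 67)
d = 700 (d = -4 + 2*352 = -4 + 704 = 700)
k(c) = (700 + c)*(11/c - c/299) (k(c) = (11/c + c/(-299))*(c + 700) = (11/c + c*(-1/299))*(700 + c) = (11/c - c/299)*(700 + c) = (700 + c)*(11/c - c/299))
P(493, 412) - k(R) = -111 - (2302300 + 67*(3289 - 1*67**2 - 700*67))/(299*67) = -111 - (2302300 + 67*(3289 - 1*4489 - 46900))/(299*67) = -111 - (2302300 + 67*(3289 - 4489 - 46900))/(299*67) = -111 - (2302300 + 67*(-48100))/(299*67) = -111 - (2302300 - 3222700)/(299*67) = -111 - (-920400)/(299*67) = -111 - 1*(-70800/1541) = -111 + 70800/1541 = -100251/1541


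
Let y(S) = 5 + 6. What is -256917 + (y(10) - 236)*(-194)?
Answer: -213267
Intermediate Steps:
y(S) = 11
-256917 + (y(10) - 236)*(-194) = -256917 + (11 - 236)*(-194) = -256917 - 225*(-194) = -256917 + 43650 = -213267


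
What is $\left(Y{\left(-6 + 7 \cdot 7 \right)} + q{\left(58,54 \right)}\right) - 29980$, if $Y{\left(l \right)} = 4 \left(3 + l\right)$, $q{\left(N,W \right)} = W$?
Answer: $-29742$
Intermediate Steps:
$Y{\left(l \right)} = 12 + 4 l$
$\left(Y{\left(-6 + 7 \cdot 7 \right)} + q{\left(58,54 \right)}\right) - 29980 = \left(\left(12 + 4 \left(-6 + 7 \cdot 7\right)\right) + 54\right) - 29980 = \left(\left(12 + 4 \left(-6 + 49\right)\right) + 54\right) - 29980 = \left(\left(12 + 4 \cdot 43\right) + 54\right) - 29980 = \left(\left(12 + 172\right) + 54\right) - 29980 = \left(184 + 54\right) - 29980 = 238 - 29980 = -29742$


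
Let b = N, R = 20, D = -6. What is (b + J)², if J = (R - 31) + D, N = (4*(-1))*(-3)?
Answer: 25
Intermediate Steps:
N = 12 (N = -4*(-3) = 12)
b = 12
J = -17 (J = (20 - 31) - 6 = -11 - 6 = -17)
(b + J)² = (12 - 17)² = (-5)² = 25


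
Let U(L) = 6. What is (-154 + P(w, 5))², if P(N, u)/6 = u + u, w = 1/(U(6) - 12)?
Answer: 8836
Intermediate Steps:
w = -⅙ (w = 1/(6 - 12) = 1/(-6) = -⅙ ≈ -0.16667)
P(N, u) = 12*u (P(N, u) = 6*(u + u) = 6*(2*u) = 12*u)
(-154 + P(w, 5))² = (-154 + 12*5)² = (-154 + 60)² = (-94)² = 8836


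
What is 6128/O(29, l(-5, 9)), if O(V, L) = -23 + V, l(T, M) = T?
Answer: 3064/3 ≈ 1021.3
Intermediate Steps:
6128/O(29, l(-5, 9)) = 6128/(-23 + 29) = 6128/6 = 6128*(⅙) = 3064/3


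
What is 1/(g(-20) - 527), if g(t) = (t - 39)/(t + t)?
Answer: -40/21021 ≈ -0.0019029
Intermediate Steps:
g(t) = (-39 + t)/(2*t) (g(t) = (-39 + t)/((2*t)) = (-39 + t)*(1/(2*t)) = (-39 + t)/(2*t))
1/(g(-20) - 527) = 1/((1/2)*(-39 - 20)/(-20) - 527) = 1/((1/2)*(-1/20)*(-59) - 527) = 1/(59/40 - 527) = 1/(-21021/40) = -40/21021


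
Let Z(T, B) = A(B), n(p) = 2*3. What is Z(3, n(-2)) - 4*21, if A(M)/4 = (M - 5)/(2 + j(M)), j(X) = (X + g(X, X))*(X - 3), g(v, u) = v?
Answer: -1594/19 ≈ -83.895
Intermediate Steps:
n(p) = 6
j(X) = 2*X*(-3 + X) (j(X) = (X + X)*(X - 3) = (2*X)*(-3 + X) = 2*X*(-3 + X))
A(M) = 4*(-5 + M)/(2 + 2*M*(-3 + M)) (A(M) = 4*((M - 5)/(2 + 2*M*(-3 + M))) = 4*((-5 + M)/(2 + 2*M*(-3 + M))) = 4*(-5 + M)/(2 + 2*M*(-3 + M)))
Z(T, B) = 2*(-5 + B)/(1 + B**2 - 3*B)
Z(3, n(-2)) - 4*21 = 2*(-5 + 6)/(1 + 6**2 - 3*6) - 4*21 = 2*1/(1 + 36 - 18) - 84 = 2*1/19 - 84 = 2*(1/19)*1 - 84 = 2/19 - 84 = -1594/19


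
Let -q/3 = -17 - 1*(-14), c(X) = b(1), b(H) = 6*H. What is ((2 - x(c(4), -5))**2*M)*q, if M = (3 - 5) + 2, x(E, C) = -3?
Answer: 0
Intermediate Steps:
c(X) = 6 (c(X) = 6*1 = 6)
q = 9 (q = -3*(-17 - 1*(-14)) = -3*(-17 + 14) = -3*(-3) = 9)
M = 0 (M = -2 + 2 = 0)
((2 - x(c(4), -5))**2*M)*q = ((2 - 1*(-3))**2*0)*9 = ((2 + 3)**2*0)*9 = (5**2*0)*9 = (25*0)*9 = 0*9 = 0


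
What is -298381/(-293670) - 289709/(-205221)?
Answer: 48770963077/20089083690 ≈ 2.4277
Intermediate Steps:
-298381/(-293670) - 289709/(-205221) = -298381*(-1/293670) - 289709*(-1/205221) = 298381/293670 + 289709/205221 = 48770963077/20089083690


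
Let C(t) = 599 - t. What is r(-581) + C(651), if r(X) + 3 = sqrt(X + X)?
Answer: -55 + I*sqrt(1162) ≈ -55.0 + 34.088*I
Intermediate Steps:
r(X) = -3 + sqrt(2)*sqrt(X) (r(X) = -3 + sqrt(X + X) = -3 + sqrt(2*X) = -3 + sqrt(2)*sqrt(X))
r(-581) + C(651) = (-3 + sqrt(2)*sqrt(-581)) + (599 - 1*651) = (-3 + sqrt(2)*(I*sqrt(581))) + (599 - 651) = (-3 + I*sqrt(1162)) - 52 = -55 + I*sqrt(1162)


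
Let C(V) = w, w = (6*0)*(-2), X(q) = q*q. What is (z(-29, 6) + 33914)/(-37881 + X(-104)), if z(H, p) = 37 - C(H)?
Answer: -33951/27065 ≈ -1.2544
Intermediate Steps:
X(q) = q²
w = 0 (w = 0*(-2) = 0)
C(V) = 0
z(H, p) = 37 (z(H, p) = 37 - 1*0 = 37 + 0 = 37)
(z(-29, 6) + 33914)/(-37881 + X(-104)) = (37 + 33914)/(-37881 + (-104)²) = 33951/(-37881 + 10816) = 33951/(-27065) = 33951*(-1/27065) = -33951/27065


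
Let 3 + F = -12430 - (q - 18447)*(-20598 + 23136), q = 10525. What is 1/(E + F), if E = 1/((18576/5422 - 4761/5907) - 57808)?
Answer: 308562748157/6200137362050401712 ≈ 4.9767e-8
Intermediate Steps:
E = -5337959/308562748157 (E = 1/((18576*(1/5422) - 4761*1/5907) - 57808) = 1/((9288/2711 - 1587/1969) - 57808) = 1/(13985715/5337959 - 57808) = 1/(-308562748157/5337959) = -5337959/308562748157 ≈ -1.7299e-5)
F = 20093603 (F = -3 + (-12430 - (10525 - 18447)*(-20598 + 23136)) = -3 + (-12430 - (-7922)*2538) = -3 + (-12430 - 1*(-20106036)) = -3 + (-12430 + 20106036) = -3 + 20093606 = 20093603)
1/(E + F) = 1/(-5337959/308562748157 + 20093603) = 1/(6200137362050401712/308562748157) = 308562748157/6200137362050401712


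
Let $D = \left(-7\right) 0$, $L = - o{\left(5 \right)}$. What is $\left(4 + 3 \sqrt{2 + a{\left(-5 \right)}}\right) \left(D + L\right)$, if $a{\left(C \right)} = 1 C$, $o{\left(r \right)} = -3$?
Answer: $12 + 9 i \sqrt{3} \approx 12.0 + 15.588 i$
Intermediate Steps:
$a{\left(C \right)} = C$
$L = 3$ ($L = \left(-1\right) \left(-3\right) = 3$)
$D = 0$
$\left(4 + 3 \sqrt{2 + a{\left(-5 \right)}}\right) \left(D + L\right) = \left(4 + 3 \sqrt{2 - 5}\right) \left(0 + 3\right) = \left(4 + 3 \sqrt{-3}\right) 3 = \left(4 + 3 i \sqrt{3}\right) 3 = 12 + 9 i \sqrt{3}$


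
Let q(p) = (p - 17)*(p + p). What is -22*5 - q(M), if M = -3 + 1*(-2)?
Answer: -330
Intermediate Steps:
M = -5 (M = -3 - 2 = -5)
q(p) = 2*p*(-17 + p) (q(p) = (-17 + p)*(2*p) = 2*p*(-17 + p))
-22*5 - q(M) = -22*5 - 2*(-5)*(-17 - 5) = -110 - 2*(-5)*(-22) = -110 - 1*220 = -110 - 220 = -330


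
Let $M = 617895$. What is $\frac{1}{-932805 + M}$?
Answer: $- \frac{1}{314910} \approx -3.1755 \cdot 10^{-6}$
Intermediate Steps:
$\frac{1}{-932805 + M} = \frac{1}{-932805 + 617895} = \frac{1}{-314910} = - \frac{1}{314910}$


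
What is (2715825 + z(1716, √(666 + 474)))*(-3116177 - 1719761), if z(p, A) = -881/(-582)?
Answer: -3821868474016039/291 ≈ -1.3134e+13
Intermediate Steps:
z(p, A) = 881/582 (z(p, A) = -881*(-1/582) = 881/582)
(2715825 + z(1716, √(666 + 474)))*(-3116177 - 1719761) = (2715825 + 881/582)*(-3116177 - 1719761) = (1580611031/582)*(-4835938) = -3821868474016039/291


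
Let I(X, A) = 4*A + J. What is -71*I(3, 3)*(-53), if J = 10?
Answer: 82786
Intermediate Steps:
I(X, A) = 10 + 4*A (I(X, A) = 4*A + 10 = 10 + 4*A)
-71*I(3, 3)*(-53) = -71*(10 + 4*3)*(-53) = -71*(10 + 12)*(-53) = -71*22*(-53) = -1562*(-53) = 82786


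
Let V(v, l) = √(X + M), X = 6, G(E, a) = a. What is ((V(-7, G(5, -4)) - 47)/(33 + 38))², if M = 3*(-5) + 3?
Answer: (47 - I*√6)²/5041 ≈ 0.43702 - 0.045676*I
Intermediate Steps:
M = -12 (M = -15 + 3 = -12)
V(v, l) = I*√6 (V(v, l) = √(6 - 12) = √(-6) = I*√6)
((V(-7, G(5, -4)) - 47)/(33 + 38))² = ((I*√6 - 47)/(33 + 38))² = ((-47 + I*√6)/71)² = ((-47 + I*√6)*(1/71))² = (-47/71 + I*√6/71)²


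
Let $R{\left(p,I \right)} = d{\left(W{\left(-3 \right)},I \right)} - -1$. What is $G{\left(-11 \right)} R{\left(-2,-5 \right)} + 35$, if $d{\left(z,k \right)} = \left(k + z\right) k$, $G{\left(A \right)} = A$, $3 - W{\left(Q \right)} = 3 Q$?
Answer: $409$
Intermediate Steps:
$W{\left(Q \right)} = 3 - 3 Q$
$d{\left(z,k \right)} = k \left(k + z\right)$
$R{\left(p,I \right)} = 1 + I \left(12 + I\right)$ ($R{\left(p,I \right)} = I \left(I + \left(3 - -9\right)\right) - -1 = I \left(I + \left(3 + 9\right)\right) + 1 = I \left(I + 12\right) + 1 = I \left(12 + I\right) + 1 = 1 + I \left(12 + I\right)$)
$G{\left(-11 \right)} R{\left(-2,-5 \right)} + 35 = - 11 \left(1 - 5 \left(12 - 5\right)\right) + 35 = - 11 \left(1 - 35\right) + 35 = \left(-11\right) \left(-34\right) + 35 = 374 + 35 = 409$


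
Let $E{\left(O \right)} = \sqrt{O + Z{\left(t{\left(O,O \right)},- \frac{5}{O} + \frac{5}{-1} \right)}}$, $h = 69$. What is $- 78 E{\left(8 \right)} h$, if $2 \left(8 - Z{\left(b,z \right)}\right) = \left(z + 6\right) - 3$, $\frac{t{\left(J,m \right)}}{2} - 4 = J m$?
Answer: $- \frac{2691 \sqrt{277}}{2} \approx -22394.0$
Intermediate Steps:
$t{\left(J,m \right)} = 8 + 2 J m$
$Z{\left(b,z \right)} = \frac{13}{2} - \frac{z}{2}$ ($Z{\left(b,z \right)} = 8 - \frac{\left(z + 6\right) - 3}{2} = 8 - \frac{\left(6 + z\right) - 3}{2} = 8 - \frac{3 + z}{2} = 8 - \left(\frac{3}{2} + \frac{z}{2}\right) = \frac{13}{2} - \frac{z}{2}$)
$E{\left(O \right)} = \sqrt{9 + O + \frac{5}{2 O}}$ ($E{\left(O \right)} = \sqrt{O - \left(- \frac{13}{2} + \frac{- \frac{5}{O} + \frac{5}{-1}}{2}\right)} = \sqrt{O - \left(- \frac{13}{2} + \frac{- \frac{5}{O} + 5 \left(-1\right)}{2}\right)} = \sqrt{O - \left(- \frac{13}{2} + \frac{- \frac{5}{O} - 5}{2}\right)} = \sqrt{O - \left(- \frac{13}{2} + \frac{-5 - \frac{5}{O}}{2}\right)} = \sqrt{O + \left(\frac{13}{2} + \left(\frac{5}{2} + \frac{5}{2 O}\right)\right)} = \sqrt{O + \left(9 + \frac{5}{2 O}\right)} = \sqrt{9 + O + \frac{5}{2 O}}$)
$- 78 E{\left(8 \right)} h = - 78 \frac{\sqrt{36 + 4 \cdot 8 + \frac{10}{8}}}{2} \cdot 69 = - 78 \frac{\sqrt{36 + 32 + 10 \cdot \frac{1}{8}}}{2} \cdot 69 = - 78 \frac{\sqrt{36 + 32 + \frac{5}{4}}}{2} \cdot 69 = - 78 \frac{\sqrt{\frac{277}{4}}}{2} \cdot 69 = - 78 \frac{\frac{1}{2} \sqrt{277}}{2} \cdot 69 = - 78 \frac{\sqrt{277}}{4} \cdot 69 = - \frac{39 \sqrt{277}}{2} \cdot 69 = - \frac{2691 \sqrt{277}}{2}$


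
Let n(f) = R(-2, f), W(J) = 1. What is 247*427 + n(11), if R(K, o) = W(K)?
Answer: 105470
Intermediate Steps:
R(K, o) = 1
n(f) = 1
247*427 + n(11) = 247*427 + 1 = 105469 + 1 = 105470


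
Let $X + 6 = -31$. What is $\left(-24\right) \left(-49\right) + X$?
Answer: $1139$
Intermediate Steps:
$X = -37$ ($X = -6 - 31 = -37$)
$\left(-24\right) \left(-49\right) + X = \left(-24\right) \left(-49\right) - 37 = 1176 - 37 = 1139$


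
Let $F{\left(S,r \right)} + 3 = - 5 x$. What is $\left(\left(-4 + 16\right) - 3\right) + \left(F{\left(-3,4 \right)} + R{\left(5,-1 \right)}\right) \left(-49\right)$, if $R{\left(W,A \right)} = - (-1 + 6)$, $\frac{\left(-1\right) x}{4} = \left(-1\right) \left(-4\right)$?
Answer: $-3519$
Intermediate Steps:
$x = -16$ ($x = - 4 \left(\left(-1\right) \left(-4\right)\right) = \left(-4\right) 4 = -16$)
$R{\left(W,A \right)} = -5$ ($R{\left(W,A \right)} = \left(-1\right) 5 = -5$)
$F{\left(S,r \right)} = 77$ ($F{\left(S,r \right)} = -3 - -80 = -3 + 80 = 77$)
$\left(\left(-4 + 16\right) - 3\right) + \left(F{\left(-3,4 \right)} + R{\left(5,-1 \right)}\right) \left(-49\right) = \left(\left(-4 + 16\right) - 3\right) + \left(77 - 5\right) \left(-49\right) = \left(12 - 3\right) + 72 \left(-49\right) = 9 - 3528 = -3519$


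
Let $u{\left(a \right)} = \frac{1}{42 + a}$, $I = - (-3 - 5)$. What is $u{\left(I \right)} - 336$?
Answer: $- \frac{16799}{50} \approx -335.98$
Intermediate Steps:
$I = 8$ ($I = \left(-1\right) \left(-8\right) = 8$)
$u{\left(I \right)} - 336 = \frac{1}{42 + 8} - 336 = \frac{1}{50} - 336 = - \frac{16799}{50}$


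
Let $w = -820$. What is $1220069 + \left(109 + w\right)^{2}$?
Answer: $1725590$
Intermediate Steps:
$1220069 + \left(109 + w\right)^{2} = 1220069 + \left(109 - 820\right)^{2} = 1220069 + \left(-711\right)^{2} = 1220069 + 505521 = 1725590$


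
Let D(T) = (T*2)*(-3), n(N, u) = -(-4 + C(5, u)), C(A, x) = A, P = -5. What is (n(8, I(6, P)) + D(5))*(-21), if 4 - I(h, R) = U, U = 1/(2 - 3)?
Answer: 651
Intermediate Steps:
U = -1 (U = 1/(-1) = -1)
I(h, R) = 5 (I(h, R) = 4 - 1*(-1) = 4 + 1 = 5)
n(N, u) = -1 (n(N, u) = -(-4 + 5) = -1*1 = -1)
D(T) = -6*T (D(T) = (2*T)*(-3) = -6*T)
(n(8, I(6, P)) + D(5))*(-21) = (-1 - 6*5)*(-21) = (-1 - 30)*(-21) = -31*(-21) = 651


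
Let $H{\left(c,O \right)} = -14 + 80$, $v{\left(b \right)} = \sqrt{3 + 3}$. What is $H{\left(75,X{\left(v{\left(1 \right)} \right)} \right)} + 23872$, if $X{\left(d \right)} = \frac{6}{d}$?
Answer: $23938$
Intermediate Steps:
$v{\left(b \right)} = \sqrt{6}$
$H{\left(c,O \right)} = 66$
$H{\left(75,X{\left(v{\left(1 \right)} \right)} \right)} + 23872 = 66 + 23872 = 23938$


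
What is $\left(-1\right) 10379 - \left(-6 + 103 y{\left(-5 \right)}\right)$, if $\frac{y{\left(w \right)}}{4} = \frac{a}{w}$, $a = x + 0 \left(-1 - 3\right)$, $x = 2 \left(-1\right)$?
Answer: $- \frac{52689}{5} \approx -10538.0$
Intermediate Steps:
$x = -2$
$a = -2$ ($a = -2 + 0 \left(-1 - 3\right) = -2 + 0 \left(-4\right) = -2 + 0 = -2$)
$y{\left(w \right)} = - \frac{8}{w}$ ($y{\left(w \right)} = 4 \left(- \frac{2}{w}\right) = - \frac{8}{w}$)
$\left(-1\right) 10379 - \left(-6 + 103 y{\left(-5 \right)}\right) = \left(-1\right) 10379 - \left(-6 + 103 \left(- \frac{8}{-5}\right)\right) = -10379 - \left(-6 + 103 \left(\left(-8\right) \left(- \frac{1}{5}\right)\right)\right) = -10379 - \left(-6 + 103 \cdot \frac{8}{5}\right) = -10379 - \left(-6 + \frac{824}{5}\right) = -10379 - \frac{794}{5} = - \frac{52689}{5}$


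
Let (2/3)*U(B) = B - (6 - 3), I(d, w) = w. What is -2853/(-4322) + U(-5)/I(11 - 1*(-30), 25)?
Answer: 19461/108050 ≈ 0.18011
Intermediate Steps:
U(B) = -9/2 + 3*B/2 (U(B) = 3*(B - (6 - 3))/2 = 3*(B - 1*3)/2 = 3*(B - 3)/2 = 3*(-3 + B)/2 = -9/2 + 3*B/2)
-2853/(-4322) + U(-5)/I(11 - 1*(-30), 25) = -2853/(-4322) + (-9/2 + (3/2)*(-5))/25 = -2853*(-1/4322) + (-9/2 - 15/2)*(1/25) = 2853/4322 - 12*1/25 = 2853/4322 - 12/25 = 19461/108050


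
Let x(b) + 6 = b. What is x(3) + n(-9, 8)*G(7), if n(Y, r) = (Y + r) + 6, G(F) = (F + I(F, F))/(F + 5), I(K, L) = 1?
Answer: ⅓ ≈ 0.33333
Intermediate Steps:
x(b) = -6 + b
G(F) = (1 + F)/(5 + F) (G(F) = (F + 1)/(F + 5) = (1 + F)/(5 + F))
n(Y, r) = 6 + Y + r
x(3) + n(-9, 8)*G(7) = (-6 + 3) + (6 - 9 + 8)*((1 + 7)/(5 + 7)) = -3 + 5*(8/12) = -3 + 5*((1/12)*8) = -3 + 5*(⅔) = -3 + 10/3 = ⅓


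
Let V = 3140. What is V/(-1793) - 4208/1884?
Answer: -3365176/844503 ≈ -3.9848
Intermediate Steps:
V/(-1793) - 4208/1884 = 3140/(-1793) - 4208/1884 = 3140*(-1/1793) - 4208*1/1884 = -3140/1793 - 1052/471 = -3365176/844503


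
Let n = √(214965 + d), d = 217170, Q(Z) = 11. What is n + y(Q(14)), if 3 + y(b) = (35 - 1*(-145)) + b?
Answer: 188 + 9*√5335 ≈ 845.37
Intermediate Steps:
n = 9*√5335 (n = √(214965 + 217170) = √432135 = 9*√5335 ≈ 657.37)
y(b) = 177 + b (y(b) = -3 + ((35 - 1*(-145)) + b) = -3 + ((35 + 145) + b) = -3 + (180 + b) = 177 + b)
n + y(Q(14)) = 9*√5335 + (177 + 11) = 9*√5335 + 188 = 188 + 9*√5335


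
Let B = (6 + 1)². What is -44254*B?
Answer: -2168446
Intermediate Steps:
B = 49 (B = 7² = 49)
-44254*B = -44254*49 = -2168446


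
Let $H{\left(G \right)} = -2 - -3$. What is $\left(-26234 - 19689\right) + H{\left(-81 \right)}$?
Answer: $-45922$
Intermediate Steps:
$H{\left(G \right)} = 1$ ($H{\left(G \right)} = -2 + 3 = 1$)
$\left(-26234 - 19689\right) + H{\left(-81 \right)} = \left(-26234 - 19689\right) + 1 = -45923 + 1 = -45922$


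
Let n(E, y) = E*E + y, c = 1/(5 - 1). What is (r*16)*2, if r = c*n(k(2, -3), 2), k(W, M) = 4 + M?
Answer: 24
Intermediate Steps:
c = 1/4 ≈ 0.25000
n(E, y) = y + E**2 (n(E, y) = E**2 + y = y + E**2)
r = 3/4 (r = (2 + (4 - 3)**2)/4 = (2 + 1**2)/4 = (2 + 1)/4 = (1/4)*3 = 3/4 ≈ 0.75000)
(r*16)*2 = ((3/4)*16)*2 = 12*2 = 24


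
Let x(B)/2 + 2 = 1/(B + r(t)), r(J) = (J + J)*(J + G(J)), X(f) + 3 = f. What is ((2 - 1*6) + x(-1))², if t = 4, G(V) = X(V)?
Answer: 96100/1521 ≈ 63.182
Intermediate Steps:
X(f) = -3 + f
G(V) = -3 + V
r(J) = 2*J*(-3 + 2*J) (r(J) = (J + J)*(J + (-3 + J)) = (2*J)*(-3 + 2*J) = 2*J*(-3 + 2*J))
x(B) = -4 + 2/(40 + B) (x(B) = -4 + 2/(B + 2*4*(-3 + 2*4)) = -4 + 2/(B + 2*4*(-3 + 8)) = -4 + 2/(B + 2*4*5) = -4 + 2/(B + 40) = -4 + 2/(40 + B))
((2 - 1*6) + x(-1))² = ((2 - 1*6) + 2*(-79 - 2*(-1))/(40 - 1))² = ((2 - 6) + 2*(-79 + 2)/39)² = (-4 + 2*(1/39)*(-77))² = (-4 - 154/39)² = (-310/39)² = 96100/1521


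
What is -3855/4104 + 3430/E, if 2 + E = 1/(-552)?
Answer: -518307281/302328 ≈ -1714.4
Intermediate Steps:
E = -1105/552 (E = -2 + 1/(-552) = -2 - 1/552 = -1105/552 ≈ -2.0018)
-3855/4104 + 3430/E = -3855/4104 + 3430/(-1105/552) = -3855*1/4104 + 3430*(-552/1105) = -1285/1368 - 378672/221 = -518307281/302328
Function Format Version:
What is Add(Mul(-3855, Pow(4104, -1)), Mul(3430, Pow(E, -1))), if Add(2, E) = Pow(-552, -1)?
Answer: Rational(-518307281, 302328) ≈ -1714.4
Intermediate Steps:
E = Rational(-1105, 552) (E = Add(-2, Pow(-552, -1)) = Add(-2, Rational(-1, 552)) = Rational(-1105, 552) ≈ -2.0018)
Add(Mul(-3855, Pow(4104, -1)), Mul(3430, Pow(E, -1))) = Add(Mul(-3855, Pow(4104, -1)), Mul(3430, Pow(Rational(-1105, 552), -1))) = Add(Mul(-3855, Rational(1, 4104)), Mul(3430, Rational(-552, 1105))) = Add(Rational(-1285, 1368), Rational(-378672, 221)) = Rational(-518307281, 302328)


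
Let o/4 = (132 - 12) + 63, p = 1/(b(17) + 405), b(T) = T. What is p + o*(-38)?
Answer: -11738351/422 ≈ -27816.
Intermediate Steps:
p = 1/422 (p = 1/(17 + 405) = 1/422 ≈ 0.0023697)
o = 732 (o = 4*((132 - 12) + 63) = 4*(120 + 63) = 4*183 = 732)
p + o*(-38) = 1/422 + 732*(-38) = 1/422 - 27816 = -11738351/422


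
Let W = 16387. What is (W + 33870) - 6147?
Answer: 44110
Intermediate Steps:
(W + 33870) - 6147 = (16387 + 33870) - 6147 = 50257 - 6147 = 44110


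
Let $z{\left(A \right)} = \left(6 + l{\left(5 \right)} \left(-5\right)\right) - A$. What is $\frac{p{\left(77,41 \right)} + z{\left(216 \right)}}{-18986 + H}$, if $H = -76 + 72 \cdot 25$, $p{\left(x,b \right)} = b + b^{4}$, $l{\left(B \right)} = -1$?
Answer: $- \frac{2825597}{17262} \approx -163.69$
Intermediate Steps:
$H = 1724$ ($H = -76 + 1800 = 1724$)
$z{\left(A \right)} = 11 - A$ ($z{\left(A \right)} = \left(6 - -5\right) - A = \left(6 + 5\right) - A = 11 - A$)
$\frac{p{\left(77,41 \right)} + z{\left(216 \right)}}{-18986 + H} = \frac{\left(41 + 41^{4}\right) + \left(11 - 216\right)}{-18986 + 1724} = \frac{\left(41 + 2825761\right) + \left(11 - 216\right)}{-17262} = \left(2825802 - 205\right) \left(- \frac{1}{17262}\right) = 2825597 \left(- \frac{1}{17262}\right) = - \frac{2825597}{17262}$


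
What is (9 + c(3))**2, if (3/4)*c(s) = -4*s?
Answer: 49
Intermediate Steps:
c(s) = -16*s/3 (c(s) = 4*(-4*s)/3 = -16*s/3)
(9 + c(3))**2 = (9 - 16/3*3)**2 = (9 - 16)**2 = (-7)**2 = 49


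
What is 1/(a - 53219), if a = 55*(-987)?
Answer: -1/107504 ≈ -9.3020e-6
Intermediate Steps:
a = -54285
1/(a - 53219) = 1/(-54285 - 53219) = 1/(-107504) = -1/107504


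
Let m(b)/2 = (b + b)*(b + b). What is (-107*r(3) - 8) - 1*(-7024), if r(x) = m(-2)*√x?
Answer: 7016 - 3424*√3 ≈ 1085.5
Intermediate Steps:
m(b) = 8*b² (m(b) = 2*((b + b)*(b + b)) = 2*((2*b)*(2*b)) = 2*(4*b²) = 8*b²)
r(x) = 32*√x (r(x) = (8*(-2)²)*√x = (8*4)*√x = 32*√x)
(-107*r(3) - 8) - 1*(-7024) = (-3424*√3 - 8) - 1*(-7024) = (-3424*√3 - 8) + 7024 = (-8 - 3424*√3) + 7024 = 7016 - 3424*√3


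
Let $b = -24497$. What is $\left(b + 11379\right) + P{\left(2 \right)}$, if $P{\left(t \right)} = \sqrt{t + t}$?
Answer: $-13116$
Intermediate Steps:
$P{\left(t \right)} = \sqrt{2} \sqrt{t}$ ($P{\left(t \right)} = \sqrt{2 t} = \sqrt{2} \sqrt{t}$)
$\left(b + 11379\right) + P{\left(2 \right)} = \left(-24497 + 11379\right) + \sqrt{2} \sqrt{2} = -13118 + 2 = -13116$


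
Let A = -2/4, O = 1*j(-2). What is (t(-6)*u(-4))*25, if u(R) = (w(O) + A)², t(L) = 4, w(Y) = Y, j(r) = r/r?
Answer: 25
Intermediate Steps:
j(r) = 1
O = 1 (O = 1*1 = 1)
A = -½ (A = -2*¼ = -½ ≈ -0.50000)
u(R) = ¼ (u(R) = (1 - ½)² = (½)² = ¼)
(t(-6)*u(-4))*25 = (4*(¼))*25 = 1*25 = 25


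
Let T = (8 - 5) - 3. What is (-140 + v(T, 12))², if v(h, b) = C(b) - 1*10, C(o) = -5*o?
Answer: 44100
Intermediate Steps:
T = 0 (T = 3 - 3 = 0)
v(h, b) = -10 - 5*b (v(h, b) = -5*b - 1*10 = -5*b - 10 = -10 - 5*b)
(-140 + v(T, 12))² = (-140 + (-10 - 5*12))² = (-140 + (-10 - 60))² = (-140 - 70)² = (-210)² = 44100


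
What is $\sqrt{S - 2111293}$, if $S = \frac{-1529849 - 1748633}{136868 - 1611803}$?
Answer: $\frac{i \sqrt{4592972166064614255}}{1474935} \approx 1453.0 i$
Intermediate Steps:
$S = \frac{3278482}{1474935}$ ($S = - \frac{3278482}{-1474935} = \left(-3278482\right) \left(- \frac{1}{1474935}\right) = \frac{3278482}{1474935} \approx 2.2228$)
$\sqrt{S - 2111293} = \sqrt{\frac{3278482}{1474935} - 2111293} = \sqrt{- \frac{3114016662473}{1474935}} = \frac{i \sqrt{4592972166064614255}}{1474935}$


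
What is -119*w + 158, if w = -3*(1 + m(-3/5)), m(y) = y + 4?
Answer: 8644/5 ≈ 1728.8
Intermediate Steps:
m(y) = 4 + y
w = -66/5 (w = -3*(1 + (4 - 3/5)) = -3*(1 + 17/5) = -3*22/5 = -66/5 ≈ -13.200)
-119*w + 158 = -119*(-66/5) + 158 = 7854/5 + 158 = 8644/5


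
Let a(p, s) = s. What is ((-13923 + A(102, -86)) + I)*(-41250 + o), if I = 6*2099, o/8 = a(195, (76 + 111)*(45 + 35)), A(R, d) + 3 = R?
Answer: -96468900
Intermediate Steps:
A(R, d) = -3 + R
o = 119680 (o = 8*((76 + 111)*(45 + 35)) = 8*(187*80) = 8*14960 = 119680)
I = 12594
((-13923 + A(102, -86)) + I)*(-41250 + o) = ((-13923 + (-3 + 102)) + 12594)*(-41250 + 119680) = ((-13923 + 99) + 12594)*78430 = (-13824 + 12594)*78430 = -1230*78430 = -96468900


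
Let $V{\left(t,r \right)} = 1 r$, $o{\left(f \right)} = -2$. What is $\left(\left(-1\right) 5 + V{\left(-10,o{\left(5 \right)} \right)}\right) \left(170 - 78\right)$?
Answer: $-644$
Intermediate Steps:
$V{\left(t,r \right)} = r$
$\left(\left(-1\right) 5 + V{\left(-10,o{\left(5 \right)} \right)}\right) \left(170 - 78\right) = \left(\left(-1\right) 5 - 2\right) \left(170 - 78\right) = \left(-5 - 2\right) 92 = \left(-7\right) 92 = -644$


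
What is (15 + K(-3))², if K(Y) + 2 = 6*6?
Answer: 2401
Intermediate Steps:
K(Y) = 34 (K(Y) = -2 + 6*6 = -2 + 36 = 34)
(15 + K(-3))² = (15 + 34)² = 49² = 2401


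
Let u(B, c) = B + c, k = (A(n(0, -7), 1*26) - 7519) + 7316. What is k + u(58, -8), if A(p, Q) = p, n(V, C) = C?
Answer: -160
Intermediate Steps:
k = -210 (k = (-7 - 7519) + 7316 = -7526 + 7316 = -210)
k + u(58, -8) = -210 + (58 - 8) = -210 + 50 = -160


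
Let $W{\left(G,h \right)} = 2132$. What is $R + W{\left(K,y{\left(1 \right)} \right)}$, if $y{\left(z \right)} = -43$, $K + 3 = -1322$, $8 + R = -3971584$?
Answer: $-3969460$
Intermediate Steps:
$R = -3971592$ ($R = -8 - 3971584 = -3971592$)
$K = -1325$ ($K = -3 - 1322 = -1325$)
$R + W{\left(K,y{\left(1 \right)} \right)} = -3971592 + 2132 = -3969460$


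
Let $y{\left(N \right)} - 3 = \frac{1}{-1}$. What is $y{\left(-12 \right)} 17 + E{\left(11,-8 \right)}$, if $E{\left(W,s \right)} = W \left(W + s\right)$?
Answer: $67$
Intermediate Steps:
$y{\left(N \right)} = 2$ ($y{\left(N \right)} = 3 + \frac{1}{-1} = 3 - 1 = 2$)
$y{\left(-12 \right)} 17 + E{\left(11,-8 \right)} = 2 \cdot 17 + 11 \left(11 - 8\right) = 34 + 11 \cdot 3 = 34 + 33 = 67$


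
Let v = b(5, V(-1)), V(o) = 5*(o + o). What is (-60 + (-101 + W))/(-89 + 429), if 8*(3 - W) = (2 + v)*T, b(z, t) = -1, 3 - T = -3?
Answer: -127/272 ≈ -0.46691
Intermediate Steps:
T = 6 (T = 3 - 1*(-3) = 3 + 3 = 6)
V(o) = 10*o (V(o) = 5*(2*o) = 10*o)
v = -1
W = 9/4 (W = 3 - (2 - 1)*6/8 = 3 - 6/8 = 3 - ⅛*6 = 3 - ¾ = 9/4 ≈ 2.2500)
(-60 + (-101 + W))/(-89 + 429) = (-60 + (-101 + 9/4))/(-89 + 429) = (-60 - 395/4)/340 = -635/4*1/340 = -127/272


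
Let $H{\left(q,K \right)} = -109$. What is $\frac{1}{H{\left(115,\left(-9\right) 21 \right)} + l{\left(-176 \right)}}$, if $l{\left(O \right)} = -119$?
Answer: $- \frac{1}{228} \approx -0.004386$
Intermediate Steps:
$\frac{1}{H{\left(115,\left(-9\right) 21 \right)} + l{\left(-176 \right)}} = \frac{1}{-109 - 119} = \frac{1}{-228} = - \frac{1}{228}$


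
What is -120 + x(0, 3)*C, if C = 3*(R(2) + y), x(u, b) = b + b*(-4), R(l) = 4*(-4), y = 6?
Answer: 150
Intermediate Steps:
R(l) = -16
x(u, b) = -3*b (x(u, b) = b - 4*b = -3*b)
C = -30 (C = 3*(-16 + 6) = 3*(-10) = -30)
-120 + x(0, 3)*C = -120 - 3*3*(-30) = -120 - 9*(-30) = -120 + 270 = 150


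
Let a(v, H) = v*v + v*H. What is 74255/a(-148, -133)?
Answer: 74255/41588 ≈ 1.7855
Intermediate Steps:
a(v, H) = v² + H*v
74255/a(-148, -133) = 74255/((-148*(-133 - 148))) = 74255/((-148*(-281))) = 74255/41588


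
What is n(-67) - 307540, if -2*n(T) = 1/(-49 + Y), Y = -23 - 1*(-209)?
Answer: -84265961/274 ≈ -3.0754e+5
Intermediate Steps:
Y = 186 (Y = -23 + 209 = 186)
n(T) = -1/274 (n(T) = -1/(2*(-49 + 186)) = -½/137 = -½*1/137 = -1/274)
n(-67) - 307540 = -1/274 - 307540 = -84265961/274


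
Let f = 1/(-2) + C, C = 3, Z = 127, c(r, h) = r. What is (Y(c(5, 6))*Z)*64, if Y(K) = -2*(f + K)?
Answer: -121920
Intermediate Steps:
f = 5/2 (f = 1/(-2) + 3 = 1*(-1/2) + 3 = -1/2 + 3 = 5/2 ≈ 2.5000)
Y(K) = -5 - 2*K (Y(K) = -2*(5/2 + K) = -5 - 2*K)
(Y(c(5, 6))*Z)*64 = ((-5 - 2*5)*127)*64 = ((-5 - 10)*127)*64 = -15*127*64 = -1905*64 = -121920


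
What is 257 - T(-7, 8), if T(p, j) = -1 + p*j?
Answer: 314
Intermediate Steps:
T(p, j) = -1 + j*p
257 - T(-7, 8) = 257 - (-1 + 8*(-7)) = 257 - (-1 - 56) = 257 - 1*(-57) = 257 + 57 = 314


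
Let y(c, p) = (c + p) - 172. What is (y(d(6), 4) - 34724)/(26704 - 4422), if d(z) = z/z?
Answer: -34891/22282 ≈ -1.5659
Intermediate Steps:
d(z) = 1
y(c, p) = -172 + c + p
(y(d(6), 4) - 34724)/(26704 - 4422) = ((-172 + 1 + 4) - 34724)/(26704 - 4422) = (-167 - 34724)/22282 = -34891*1/22282 = -34891/22282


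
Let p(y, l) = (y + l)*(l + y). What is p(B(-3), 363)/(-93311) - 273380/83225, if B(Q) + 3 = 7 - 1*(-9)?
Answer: -7455075756/1553161595 ≈ -4.7999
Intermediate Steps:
B(Q) = 13 (B(Q) = -3 + (7 - 1*(-9)) = -3 + (7 + 9) = -3 + 16 = 13)
p(y, l) = (l + y)**2 (p(y, l) = (l + y)*(l + y) = (l + y)**2)
p(B(-3), 363)/(-93311) - 273380/83225 = (363 + 13)**2/(-93311) - 273380/83225 = 376**2*(-1/93311) - 273380*1/83225 = 141376*(-1/93311) - 54676/16645 = -141376/93311 - 54676/16645 = -7455075756/1553161595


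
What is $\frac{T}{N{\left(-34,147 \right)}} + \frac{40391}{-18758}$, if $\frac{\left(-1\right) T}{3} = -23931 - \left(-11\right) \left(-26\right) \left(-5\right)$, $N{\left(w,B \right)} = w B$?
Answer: $- \frac{122341291}{7812707} \approx -15.659$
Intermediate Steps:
$N{\left(w,B \right)} = B w$
$T = 67503$ ($T = - 3 \left(-23931 - \left(-11\right) \left(-26\right) \left(-5\right)\right) = - 3 \left(-23931 - 286 \left(-5\right)\right) = - 3 \left(-23931 - -1430\right) = - 3 \left(-23931 + 1430\right) = \left(-3\right) \left(-22501\right) = 67503$)
$\frac{T}{N{\left(-34,147 \right)}} + \frac{40391}{-18758} = \frac{67503}{147 \left(-34\right)} + \frac{40391}{-18758} = \frac{67503}{-4998} + 40391 \left(- \frac{1}{18758}\right) = 67503 \left(- \frac{1}{4998}\right) - \frac{40391}{18758} = - \frac{22501}{1666} - \frac{40391}{18758} = - \frac{122341291}{7812707}$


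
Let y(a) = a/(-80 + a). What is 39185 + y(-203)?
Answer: 11089558/283 ≈ 39186.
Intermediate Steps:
y(a) = a/(-80 + a)
39185 + y(-203) = 39185 - 203/(-80 - 203) = 39185 - 203/(-283) = 39185 - 203*(-1/283) = 39185 + 203/283 = 11089558/283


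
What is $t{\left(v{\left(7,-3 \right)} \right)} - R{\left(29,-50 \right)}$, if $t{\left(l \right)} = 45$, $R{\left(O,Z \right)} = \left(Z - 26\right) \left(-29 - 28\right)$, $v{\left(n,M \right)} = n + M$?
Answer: $-4287$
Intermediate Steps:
$v{\left(n,M \right)} = M + n$
$R{\left(O,Z \right)} = 1482 - 57 Z$ ($R{\left(O,Z \right)} = \left(-26 + Z\right) \left(-57\right) = 1482 - 57 Z$)
$t{\left(v{\left(7,-3 \right)} \right)} - R{\left(29,-50 \right)} = 45 - \left(1482 - -2850\right) = 45 - \left(1482 + 2850\right) = 45 - 4332 = -4287$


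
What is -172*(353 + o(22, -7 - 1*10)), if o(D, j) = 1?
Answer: -60888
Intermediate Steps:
-172*(353 + o(22, -7 - 1*10)) = -172*(353 + 1) = -172*354 = -60888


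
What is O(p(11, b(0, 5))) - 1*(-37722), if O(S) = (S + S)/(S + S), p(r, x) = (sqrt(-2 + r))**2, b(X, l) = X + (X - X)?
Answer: 37723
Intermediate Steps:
b(X, l) = X (b(X, l) = X + 0 = X)
p(r, x) = -2 + r
O(S) = 1 (O(S) = (2*S)/((2*S)) = (2*S)*(1/(2*S)) = 1)
O(p(11, b(0, 5))) - 1*(-37722) = 1 - 1*(-37722) = 1 + 37722 = 37723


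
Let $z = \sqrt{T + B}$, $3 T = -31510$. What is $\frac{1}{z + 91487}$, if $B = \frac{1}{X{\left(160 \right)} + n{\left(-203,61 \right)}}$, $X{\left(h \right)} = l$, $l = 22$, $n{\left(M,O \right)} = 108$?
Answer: $\frac{35679930}{3264253852207} - \frac{i \sqrt{1597555830}}{3264253852207} \approx 1.093 \cdot 10^{-5} - 1.2245 \cdot 10^{-8} i$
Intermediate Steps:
$T = - \frac{31510}{3}$ ($T = \frac{1}{3} \left(-31510\right) = - \frac{31510}{3} \approx -10503.0$)
$X{\left(h \right)} = 22$
$B = \frac{1}{130}$ ($B = \frac{1}{22 + 108} = \frac{1}{130} \approx 0.0076923$)
$z = \frac{i \sqrt{1597555830}}{390}$ ($z = \sqrt{- \frac{31510}{3} + \frac{1}{130}} = \sqrt{- \frac{4096297}{390}} = \frac{i \sqrt{1597555830}}{390} \approx 102.49 i$)
$\frac{1}{z + 91487} = \frac{1}{\frac{i \sqrt{1597555830}}{390} + 91487} = \frac{1}{91487 + \frac{i \sqrt{1597555830}}{390}}$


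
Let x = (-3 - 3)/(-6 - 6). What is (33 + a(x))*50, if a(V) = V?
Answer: 1675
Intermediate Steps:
x = ½ (x = -6/(-12) = -6*(-1/12) = ½ ≈ 0.50000)
(33 + a(x))*50 = (33 + ½)*50 = (67/2)*50 = 1675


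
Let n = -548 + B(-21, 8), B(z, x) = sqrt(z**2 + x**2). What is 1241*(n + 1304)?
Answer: 938196 + 1241*sqrt(505) ≈ 9.6608e+5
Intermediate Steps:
B(z, x) = sqrt(x**2 + z**2)
n = -548 + sqrt(505) (n = -548 + sqrt(8**2 + (-21)**2) = -548 + sqrt(64 + 441) = -548 + sqrt(505) ≈ -525.53)
1241*(n + 1304) = 1241*((-548 + sqrt(505)) + 1304) = 1241*(756 + sqrt(505)) = 938196 + 1241*sqrt(505)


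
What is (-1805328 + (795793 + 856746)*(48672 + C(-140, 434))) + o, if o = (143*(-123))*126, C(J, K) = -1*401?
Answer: 79765688527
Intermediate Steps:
C(J, K) = -401
o = -2216214 (o = -17589*126 = -2216214)
(-1805328 + (795793 + 856746)*(48672 + C(-140, 434))) + o = (-1805328 + (795793 + 856746)*(48672 - 401)) - 2216214 = (-1805328 + 1652539*48271) - 2216214 = (-1805328 + 79769710069) - 2216214 = 79767904741 - 2216214 = 79765688527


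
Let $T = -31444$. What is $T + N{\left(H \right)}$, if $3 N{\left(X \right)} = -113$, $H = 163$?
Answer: $- \frac{94445}{3} \approx -31482.0$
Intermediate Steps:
$N{\left(X \right)} = - \frac{113}{3}$ ($N{\left(X \right)} = \frac{1}{3} \left(-113\right) = - \frac{113}{3}$)
$T + N{\left(H \right)} = -31444 - \frac{113}{3} = - \frac{94445}{3}$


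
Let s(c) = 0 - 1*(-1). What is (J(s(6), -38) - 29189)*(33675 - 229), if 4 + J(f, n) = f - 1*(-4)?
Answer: -976221848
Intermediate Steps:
s(c) = 1 (s(c) = 0 + 1 = 1)
J(f, n) = f (J(f, n) = -4 + (f - 1*(-4)) = -4 + (f + 4) = -4 + (4 + f) = f)
(J(s(6), -38) - 29189)*(33675 - 229) = (1 - 29189)*(33675 - 229) = -29188*33446 = -976221848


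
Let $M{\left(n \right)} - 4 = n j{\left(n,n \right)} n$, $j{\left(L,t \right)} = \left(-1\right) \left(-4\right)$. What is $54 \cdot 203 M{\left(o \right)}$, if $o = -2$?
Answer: $219240$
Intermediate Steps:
$j{\left(L,t \right)} = 4$
$M{\left(n \right)} = 4 + 4 n^{2}$ ($M{\left(n \right)} = 4 + n 4 n = 4 + 4 n n = 4 + 4 n^{2}$)
$54 \cdot 203 M{\left(o \right)} = 54 \cdot 203 \left(4 + 4 \left(-2\right)^{2}\right) = 10962 \left(4 + 4 \cdot 4\right) = 10962 \left(4 + 16\right) = 10962 \cdot 20 = 219240$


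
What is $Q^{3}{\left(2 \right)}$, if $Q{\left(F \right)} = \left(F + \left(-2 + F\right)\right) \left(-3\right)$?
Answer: $-216$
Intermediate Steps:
$Q{\left(F \right)} = 6 - 6 F$ ($Q{\left(F \right)} = \left(-2 + 2 F\right) \left(-3\right) = 6 - 6 F$)
$Q^{3}{\left(2 \right)} = \left(6 - 12\right)^{3} = \left(-6\right)^{3} = -216$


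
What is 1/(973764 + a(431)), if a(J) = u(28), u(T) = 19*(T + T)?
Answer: 1/974828 ≈ 1.0258e-6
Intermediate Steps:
u(T) = 38*T (u(T) = 19*(2*T) = 38*T)
a(J) = 1064 (a(J) = 38*28 = 1064)
1/(973764 + a(431)) = 1/(973764 + 1064) = 1/974828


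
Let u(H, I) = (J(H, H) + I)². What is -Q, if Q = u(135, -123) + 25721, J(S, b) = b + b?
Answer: -47330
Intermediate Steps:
J(S, b) = 2*b
u(H, I) = (I + 2*H)² (u(H, I) = (2*H + I)² = (I + 2*H)²)
Q = 47330 (Q = (-123 + 2*135)² + 25721 = (-123 + 270)² + 25721 = 147² + 25721 = 21609 + 25721 = 47330)
-Q = -1*47330 = -47330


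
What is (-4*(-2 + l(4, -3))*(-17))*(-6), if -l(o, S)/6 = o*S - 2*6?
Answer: -57936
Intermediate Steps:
l(o, S) = 72 - 6*S*o (l(o, S) = -6*(o*S - 2*6) = -6*(S*o - 12) = -6*(-12 + S*o) = 72 - 6*S*o)
(-4*(-2 + l(4, -3))*(-17))*(-6) = (-4*(-2 + (72 - 6*(-3)*4))*(-17))*(-6) = (-4*(-2 + (72 + 72))*(-17))*(-6) = (-4*(-2 + 144)*(-17))*(-6) = (-4*142*(-17))*(-6) = -568*(-17)*(-6) = 9656*(-6) = -57936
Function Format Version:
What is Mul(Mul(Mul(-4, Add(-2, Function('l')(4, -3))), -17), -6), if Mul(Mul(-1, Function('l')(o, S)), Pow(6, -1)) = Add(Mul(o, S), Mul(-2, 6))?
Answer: -57936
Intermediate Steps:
Function('l')(o, S) = Add(72, Mul(-6, S, o)) (Function('l')(o, S) = Mul(-6, Add(Mul(o, S), Mul(-2, 6))) = Mul(-6, Add(Mul(S, o), -12)) = Mul(-6, Add(-12, Mul(S, o))) = Add(72, Mul(-6, S, o)))
Mul(Mul(Mul(-4, Add(-2, Function('l')(4, -3))), -17), -6) = Mul(Mul(Mul(-4, Add(-2, Add(72, Mul(-6, -3, 4)))), -17), -6) = Mul(Mul(Mul(-4, Add(-2, Add(72, 72))), -17), -6) = Mul(Mul(Mul(-4, Add(-2, 144)), -17), -6) = Mul(Mul(Mul(-4, 142), -17), -6) = Mul(Mul(-568, -17), -6) = Mul(9656, -6) = -57936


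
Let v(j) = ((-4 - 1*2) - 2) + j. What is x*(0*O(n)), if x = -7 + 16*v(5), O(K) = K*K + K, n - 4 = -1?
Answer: 0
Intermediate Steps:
n = 3 (n = 4 - 1 = 3)
O(K) = K + K² (O(K) = K² + K = K + K²)
v(j) = -8 + j (v(j) = ((-4 - 2) - 2) + j = (-6 - 2) + j = -8 + j)
x = -55 (x = -7 + 16*(-8 + 5) = -7 + 16*(-3) = -7 - 48 = -55)
x*(0*O(n)) = -0*3*(1 + 3) = -0*3*4 = -0*12 = -55*0 = 0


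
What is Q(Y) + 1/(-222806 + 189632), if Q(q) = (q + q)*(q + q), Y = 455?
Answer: 27471389399/33174 ≈ 8.2810e+5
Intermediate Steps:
Q(q) = 4*q² (Q(q) = (2*q)*(2*q) = 4*q²)
Q(Y) + 1/(-222806 + 189632) = 4*455² + 1/(-222806 + 189632) = 4*207025 + 1/(-33174) = 828100 - 1/33174 = 27471389399/33174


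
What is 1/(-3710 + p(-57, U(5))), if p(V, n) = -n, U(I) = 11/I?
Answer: -5/18561 ≈ -0.00026938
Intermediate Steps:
1/(-3710 + p(-57, U(5))) = 1/(-3710 - 11/5) = 1/(-18561/5) = -5/18561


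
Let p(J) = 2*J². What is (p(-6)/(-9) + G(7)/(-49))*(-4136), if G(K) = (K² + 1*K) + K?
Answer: 268840/7 ≈ 38406.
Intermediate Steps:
G(K) = K² + 2*K (G(K) = (K² + K) + K = (K + K²) + K = K² + 2*K)
(p(-6)/(-9) + G(7)/(-49))*(-4136) = ((2*(-6)²)/(-9) + (7*(2 + 7))/(-49))*(-4136) = ((2*36)*(-⅑) + (7*9)*(-1/49))*(-4136) = (72*(-⅑) + 63*(-1/49))*(-4136) = (-8 - 9/7)*(-4136) = -65/7*(-4136) = 268840/7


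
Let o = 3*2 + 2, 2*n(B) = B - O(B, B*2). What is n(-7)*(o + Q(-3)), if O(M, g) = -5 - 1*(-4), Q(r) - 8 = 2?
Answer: -54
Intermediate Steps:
Q(r) = 10 (Q(r) = 8 + 2 = 10)
O(M, g) = -1 (O(M, g) = -5 + 4 = -1)
n(B) = ½ + B/2 (n(B) = (B - 1*(-1))/2 = (B + 1)/2 = (1 + B)/2 = ½ + B/2)
o = 8 (o = 6 + 2 = 8)
n(-7)*(o + Q(-3)) = (½ + (½)*(-7))*(8 + 10) = (½ - 7/2)*18 = -3*18 = -54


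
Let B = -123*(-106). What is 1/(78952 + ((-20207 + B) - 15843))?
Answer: 1/55940 ≈ 1.7876e-5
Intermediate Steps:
B = 13038
1/(78952 + ((-20207 + B) - 15843)) = 1/(78952 + ((-20207 + 13038) - 15843)) = 1/(78952 + (-7169 - 15843)) = 1/(78952 - 23012) = 1/55940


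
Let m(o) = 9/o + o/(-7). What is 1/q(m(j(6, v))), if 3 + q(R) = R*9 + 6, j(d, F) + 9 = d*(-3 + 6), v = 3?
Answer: 7/3 ≈ 2.3333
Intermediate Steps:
j(d, F) = -9 + 3*d (j(d, F) = -9 + d*(-3 + 6) = -9 + d*3 = -9 + 3*d)
m(o) = 9/o - o/7 (m(o) = 9/o + o*(-1/7) = 9/o - o/7)
q(R) = 3 + 9*R (q(R) = -3 + (R*9 + 6) = -3 + (9*R + 6) = -3 + (6 + 9*R) = 3 + 9*R)
1/q(m(j(6, v))) = 1/(3 + 9*(9/(-9 + 3*6) - (-9 + 3*6)/7)) = 1/(3 + 9*(9/(-9 + 18) - (-9 + 18)/7)) = 1/(3 + 9*(9/9 - 1/7*9)) = 1/(3 + 9*(9*(1/9) - 9/7)) = 1/(3 + 9*(1 - 9/7)) = 1/(3 + 9*(-2/7)) = 1/(3 - 18/7) = 1/(3/7) = 7/3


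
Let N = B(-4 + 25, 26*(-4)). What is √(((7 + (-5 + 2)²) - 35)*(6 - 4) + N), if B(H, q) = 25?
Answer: I*√13 ≈ 3.6056*I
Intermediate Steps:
N = 25
√(((7 + (-5 + 2)²) - 35)*(6 - 4) + N) = √(((7 + (-5 + 2)²) - 35)*(6 - 4) + 25) = √(((7 + (-3)²) - 35)*2 + 25) = √(((7 + 9) - 35)*2 + 25) = √((16 - 35)*2 + 25) = √(-19*2 + 25) = √(-38 + 25) = √(-13) = I*√13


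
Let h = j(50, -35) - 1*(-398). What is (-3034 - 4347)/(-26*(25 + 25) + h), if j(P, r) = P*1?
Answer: 7381/852 ≈ 8.6631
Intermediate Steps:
j(P, r) = P
h = 448 (h = 50 - 1*(-398) = 50 + 398 = 448)
(-3034 - 4347)/(-26*(25 + 25) + h) = (-3034 - 4347)/(-26*(25 + 25) + 448) = -7381/(-26*50 + 448) = -7381/(-1300 + 448) = -7381/(-852) = -7381*(-1/852) = 7381/852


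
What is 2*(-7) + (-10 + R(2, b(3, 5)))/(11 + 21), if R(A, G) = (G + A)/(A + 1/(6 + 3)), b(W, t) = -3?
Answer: -8711/608 ≈ -14.327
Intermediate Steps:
R(A, G) = (A + G)/(⅑ + A) (R(A, G) = (A + G)/(A + 1/9) = (A + G)/(A + ⅑) = (A + G)/(⅑ + A))
2*(-7) + (-10 + R(2, b(3, 5)))/(11 + 21) = 2*(-7) + (-10 + 9*(2 - 3)/(1 + 9*2))/(11 + 21) = -14 + (-10 + 9*(-1)/(1 + 18))/32 = -14 + (-10 + 9*(-1)/19)*(1/32) = -14 + (-10 + 9*(1/19)*(-1))*(1/32) = -14 + (-10 - 9/19)*(1/32) = -14 - 199/19*1/32 = -14 - 199/608 = -8711/608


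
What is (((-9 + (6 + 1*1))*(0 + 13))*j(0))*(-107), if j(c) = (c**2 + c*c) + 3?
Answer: 8346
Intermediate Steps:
j(c) = 3 + 2*c**2 (j(c) = (c**2 + c**2) + 3 = 2*c**2 + 3 = 3 + 2*c**2)
(((-9 + (6 + 1*1))*(0 + 13))*j(0))*(-107) = (((-9 + (6 + 1*1))*(0 + 13))*(3 + 2*0**2))*(-107) = (((-9 + (6 + 1))*13)*(3 + 2*0))*(-107) = (((-9 + 7)*13)*(3 + 0))*(-107) = (-2*13*3)*(-107) = -26*3*(-107) = -78*(-107) = 8346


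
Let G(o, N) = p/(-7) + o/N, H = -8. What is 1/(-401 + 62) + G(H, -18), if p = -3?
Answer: 6194/7119 ≈ 0.87007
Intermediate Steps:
G(o, N) = 3/7 + o/N (G(o, N) = -3/(-7) + o/N = -3*(-⅐) + o/N = 3/7 + o/N)
1/(-401 + 62) + G(H, -18) = 1/(-401 + 62) + (3/7 - 8/(-18)) = 1/(-339) + (3/7 - 8*(-1/18)) = -1/339 + (3/7 + 4/9) = -1/339 + 55/63 = 6194/7119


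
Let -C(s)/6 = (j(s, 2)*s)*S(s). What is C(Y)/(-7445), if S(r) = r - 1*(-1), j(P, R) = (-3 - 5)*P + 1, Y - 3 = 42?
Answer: -891756/1489 ≈ -598.90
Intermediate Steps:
Y = 45 (Y = 3 + 42 = 45)
j(P, R) = 1 - 8*P (j(P, R) = -8*P + 1 = 1 - 8*P)
S(r) = 1 + r (S(r) = r + 1 = 1 + r)
C(s) = -6*s*(1 + s)*(1 - 8*s) (C(s) = -6*(1 - 8*s)*s*(1 + s) = -6*s*(1 - 8*s)*(1 + s) = -6*s*(1 + s)*(1 - 8*s))
C(Y)/(-7445) = (6*45*(1 + 45)*(-1 + 8*45))/(-7445) = (6*45*46*(-1 + 360))*(-1/7445) = (6*45*46*359)*(-1/7445) = 4458780*(-1/7445) = -891756/1489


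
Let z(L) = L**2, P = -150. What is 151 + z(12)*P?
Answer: -21449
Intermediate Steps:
151 + z(12)*P = 151 + 12**2*(-150) = 151 + 144*(-150) = 151 - 21600 = -21449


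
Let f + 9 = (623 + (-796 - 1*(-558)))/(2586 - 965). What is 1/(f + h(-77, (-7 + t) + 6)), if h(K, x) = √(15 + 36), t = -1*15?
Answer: -23024684/67743925 - 2627641*√51/67743925 ≈ -0.61688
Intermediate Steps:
t = -15
h(K, x) = √51
f = -14204/1621 (f = -9 + (623 + (-796 - 1*(-558)))/(2586 - 965) = -9 + (623 + (-796 + 558))/1621 = -9 + (623 - 238)*(1/1621) = -9 + 385*(1/1621) = -9 + 385/1621 = -14204/1621 ≈ -8.7625)
1/(f + h(-77, (-7 + t) + 6)) = 1/(-14204/1621 + √51)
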